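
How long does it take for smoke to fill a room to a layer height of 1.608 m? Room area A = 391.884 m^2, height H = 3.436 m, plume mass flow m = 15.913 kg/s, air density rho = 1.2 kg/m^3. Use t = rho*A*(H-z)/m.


H - z = 1.828 m
t = 1.2 * 391.884 * 1.828 / 15.913 = 54.021 s

54.021 s


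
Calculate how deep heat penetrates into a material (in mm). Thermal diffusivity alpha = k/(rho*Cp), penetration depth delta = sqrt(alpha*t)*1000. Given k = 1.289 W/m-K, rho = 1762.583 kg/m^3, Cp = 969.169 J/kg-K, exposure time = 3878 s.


alpha = 1.289 / (1762.583 * 969.169) = 7.5458e-07 m^2/s
alpha * t = 0.0029263
delta = sqrt(0.0029263) * 1000 = 54.095 mm

54.095 mm


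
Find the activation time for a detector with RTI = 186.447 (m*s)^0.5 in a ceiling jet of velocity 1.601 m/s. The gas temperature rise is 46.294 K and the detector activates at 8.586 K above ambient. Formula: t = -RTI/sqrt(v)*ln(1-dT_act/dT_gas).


dT_act/dT_gas = 0.18547
ln(1 - 0.18547) = -0.20514
t = -186.447 / sqrt(1.601) * -0.20514 = 30.228 s

30.228 s


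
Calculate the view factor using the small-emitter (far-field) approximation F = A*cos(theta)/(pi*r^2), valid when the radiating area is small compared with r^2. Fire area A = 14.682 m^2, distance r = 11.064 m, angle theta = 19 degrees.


cos(19 deg) = 0.94552
pi*r^2 = 384.57
F = 14.682 * 0.94552 / 384.57 = 0.036098

0.036098


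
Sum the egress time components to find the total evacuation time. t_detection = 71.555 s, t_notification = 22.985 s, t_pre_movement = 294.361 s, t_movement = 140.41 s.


Total = 71.555 + 22.985 + 294.361 + 140.41 = 529.311 s

529.311 s


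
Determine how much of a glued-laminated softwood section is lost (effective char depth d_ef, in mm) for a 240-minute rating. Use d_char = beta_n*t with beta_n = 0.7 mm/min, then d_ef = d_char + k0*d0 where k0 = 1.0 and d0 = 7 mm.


d_char = 0.7 * 240 = 168 mm
d_ef = 168 + 1.0*7 = 175 mm

175 mm


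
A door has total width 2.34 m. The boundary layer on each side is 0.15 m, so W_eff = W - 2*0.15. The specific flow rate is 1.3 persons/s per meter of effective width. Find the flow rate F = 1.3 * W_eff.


W_eff = 2.34 - 0.30 = 2.04 m
F = 1.3 * 2.04 = 2.652 persons/s

2.652 persons/s


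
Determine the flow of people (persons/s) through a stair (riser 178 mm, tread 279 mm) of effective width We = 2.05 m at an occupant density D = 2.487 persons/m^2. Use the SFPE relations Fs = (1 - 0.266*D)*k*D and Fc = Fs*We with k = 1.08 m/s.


1 - 0.266*D = 1 - 0.266*2.487 = 0.33846
Fs = 0.33846 * 1.08 * 2.487 = 0.90908 persons/(s*m)
Fc = 0.90908 * 2.05 = 1.8636 persons/s

1.8636 persons/s


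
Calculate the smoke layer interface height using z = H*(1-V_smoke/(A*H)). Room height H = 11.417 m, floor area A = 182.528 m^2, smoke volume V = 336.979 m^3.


V/(A*H) = 0.16170
1 - 0.16170 = 0.83830
z = 11.417 * 0.83830 = 9.5708 m

9.5708 m


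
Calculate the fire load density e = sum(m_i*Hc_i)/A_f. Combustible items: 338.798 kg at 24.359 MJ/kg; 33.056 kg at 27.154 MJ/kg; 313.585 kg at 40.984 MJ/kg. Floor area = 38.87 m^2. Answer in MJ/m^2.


Total energy = 338.798*24.359 + 33.056*27.154 + 313.585*40.984
= 8252.780 + 897.6026 + 12851.97
= 22002.35 MJ
e = 22002.35 / 38.87 = 566.05 MJ/m^2

566.05 MJ/m^2


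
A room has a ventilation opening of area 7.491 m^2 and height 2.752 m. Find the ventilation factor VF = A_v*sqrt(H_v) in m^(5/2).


sqrt(H_v) = 1.6589
VF = 7.491 * 1.6589 = 12.427 m^(5/2)

12.427 m^(5/2)


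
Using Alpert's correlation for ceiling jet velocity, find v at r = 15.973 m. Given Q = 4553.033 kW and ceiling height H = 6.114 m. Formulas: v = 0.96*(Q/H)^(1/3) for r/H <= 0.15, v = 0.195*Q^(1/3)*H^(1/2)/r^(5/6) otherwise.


r/H = 15.973 / 6.114 = 2.6125
r/H > 0.15, so v = 0.195*Q^(1/3)*H^(1/2)/r^(5/6)
Q^(1/3) = 16.574
H^(1/2) = 2.4727
r^(5/6) = 10.065
v = 0.195 * 16.574 * 2.4727 / 10.065 = 0.79398 m/s

0.79398 m/s


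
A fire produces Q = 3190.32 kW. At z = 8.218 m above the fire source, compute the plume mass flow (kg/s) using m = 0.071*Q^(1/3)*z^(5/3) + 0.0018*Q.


Q^(1/3) = 14.721
z^(5/3) = 33.466
First term = 0.071 * 14.721 * 33.466 = 34.979
Second term = 0.0018 * 3190.32 = 5.7426
m = 40.722 kg/s

40.722 kg/s


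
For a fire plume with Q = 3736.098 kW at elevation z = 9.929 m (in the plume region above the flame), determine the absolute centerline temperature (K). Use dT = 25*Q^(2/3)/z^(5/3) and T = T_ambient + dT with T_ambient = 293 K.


Q^(2/3) = 240.78
z^(5/3) = 45.868
dT = 25 * 240.78 / 45.868 = 131.23 K
T = 293 + 131.23 = 424.23 K

424.23 K


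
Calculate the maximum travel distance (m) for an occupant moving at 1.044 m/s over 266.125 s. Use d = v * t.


d = 1.044 * 266.125 = 277.83 m

277.83 m


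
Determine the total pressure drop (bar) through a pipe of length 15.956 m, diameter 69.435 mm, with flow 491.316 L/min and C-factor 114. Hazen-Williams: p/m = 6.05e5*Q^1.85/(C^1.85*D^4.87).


Q^1.85 = 95283
C^1.85 = 6386.7
D^4.87 = 9.3001e+08
p/m = 0.0097054 bar/m
p_total = 0.0097054 * 15.956 = 0.15486 bar

0.15486 bar


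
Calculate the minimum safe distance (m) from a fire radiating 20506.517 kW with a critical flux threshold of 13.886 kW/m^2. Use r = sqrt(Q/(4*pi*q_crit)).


4*pi*q_crit = 174.50
Q/(4*pi*q_crit) = 117.52
r = sqrt(117.52) = 10.841 m

10.841 m


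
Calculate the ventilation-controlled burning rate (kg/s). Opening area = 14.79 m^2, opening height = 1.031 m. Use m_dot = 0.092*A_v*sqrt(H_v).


sqrt(H_v) = 1.0154
m_dot = 0.092 * 14.79 * 1.0154 = 1.3816 kg/s

1.3816 kg/s


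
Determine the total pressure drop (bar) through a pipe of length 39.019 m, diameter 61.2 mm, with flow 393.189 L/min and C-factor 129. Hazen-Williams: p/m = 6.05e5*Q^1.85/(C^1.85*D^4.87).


Q^1.85 = 63098
C^1.85 = 8027.7
D^4.87 = 5.0290e+08
p/m = 0.0094558 bar/m
p_total = 0.0094558 * 39.019 = 0.36896 bar

0.36896 bar


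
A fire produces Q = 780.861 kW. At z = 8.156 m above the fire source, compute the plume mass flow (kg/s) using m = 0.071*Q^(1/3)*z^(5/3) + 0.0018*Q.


Q^(1/3) = 9.2085
z^(5/3) = 33.047
First term = 0.071 * 9.2085 * 33.047 = 21.606
Second term = 0.0018 * 780.861 = 1.4055
m = 23.012 kg/s

23.012 kg/s


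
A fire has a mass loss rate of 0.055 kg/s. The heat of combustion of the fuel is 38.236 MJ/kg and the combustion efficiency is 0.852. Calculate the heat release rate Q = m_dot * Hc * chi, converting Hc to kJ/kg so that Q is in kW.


Hc = 38.236 MJ/kg = 38.236 * 1000 kJ/kg = 38236 kJ/kg
Q = 0.055 kg/s * 38236 kJ/kg * 0.852 = 1791.7 kW

1791.7 kW


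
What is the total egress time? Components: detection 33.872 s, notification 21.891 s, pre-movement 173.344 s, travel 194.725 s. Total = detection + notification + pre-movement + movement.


Total = 33.872 + 21.891 + 173.344 + 194.725 = 423.832 s

423.832 s


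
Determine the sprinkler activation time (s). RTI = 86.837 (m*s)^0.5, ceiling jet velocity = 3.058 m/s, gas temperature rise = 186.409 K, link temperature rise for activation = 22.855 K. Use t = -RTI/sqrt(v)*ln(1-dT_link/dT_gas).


dT_link/dT_gas = 0.12261
ln(1 - 0.12261) = -0.13080
t = -86.837 / sqrt(3.058) * -0.13080 = 6.4952 s

6.4952 s


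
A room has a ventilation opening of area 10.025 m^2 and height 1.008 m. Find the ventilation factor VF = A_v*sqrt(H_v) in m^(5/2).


sqrt(H_v) = 1.0040
VF = 10.025 * 1.0040 = 10.065 m^(5/2)

10.065 m^(5/2)


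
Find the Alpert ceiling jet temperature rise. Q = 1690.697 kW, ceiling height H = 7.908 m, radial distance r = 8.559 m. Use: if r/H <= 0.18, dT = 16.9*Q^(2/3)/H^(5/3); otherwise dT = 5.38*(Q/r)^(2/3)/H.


r/H = 8.559 / 7.908 = 1.0823
r/H > 0.18, so dT = 5.38*(Q/r)^(2/3)/H
Q/r = 197.53
(Q/r)^(2/3) = 33.918
dT = 5.38 * 33.918 / 7.908 = 23.075 K

23.075 K


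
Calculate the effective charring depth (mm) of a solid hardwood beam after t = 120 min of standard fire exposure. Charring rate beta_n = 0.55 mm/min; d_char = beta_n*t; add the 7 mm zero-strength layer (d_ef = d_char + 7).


d_char = 0.55 * 120 = 66 mm
d_ef = 66 + 1.0*7 = 73 mm

73 mm


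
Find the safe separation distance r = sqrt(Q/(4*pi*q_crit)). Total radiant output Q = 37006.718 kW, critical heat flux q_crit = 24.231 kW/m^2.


4*pi*q_crit = 304.50
Q/(4*pi*q_crit) = 121.53
r = sqrt(121.53) = 11.024 m

11.024 m


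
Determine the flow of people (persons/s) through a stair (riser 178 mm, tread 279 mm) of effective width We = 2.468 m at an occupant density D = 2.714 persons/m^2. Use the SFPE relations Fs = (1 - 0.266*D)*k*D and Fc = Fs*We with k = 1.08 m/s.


1 - 0.266*D = 1 - 0.266*2.714 = 0.27808
Fs = 0.27808 * 1.08 * 2.714 = 0.81507 persons/(s*m)
Fc = 0.81507 * 2.468 = 2.0116 persons/s

2.0116 persons/s


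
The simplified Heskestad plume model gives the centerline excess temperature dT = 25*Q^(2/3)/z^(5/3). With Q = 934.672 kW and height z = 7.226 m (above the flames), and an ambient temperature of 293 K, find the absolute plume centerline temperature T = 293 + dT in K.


Q^(2/3) = 95.596
z^(5/3) = 27.008
dT = 25 * 95.596 / 27.008 = 88.488 K
T = 293 + 88.488 = 381.49 K

381.49 K


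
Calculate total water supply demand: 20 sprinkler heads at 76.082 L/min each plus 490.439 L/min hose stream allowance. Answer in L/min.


Sprinkler demand = 20 * 76.082 = 1521.64 L/min
Total = 1521.64 + 490.439 = 2012.079 L/min

2012.079 L/min


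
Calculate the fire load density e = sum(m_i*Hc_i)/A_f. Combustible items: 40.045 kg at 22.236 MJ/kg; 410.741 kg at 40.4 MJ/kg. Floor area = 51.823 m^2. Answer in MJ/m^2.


Total energy = 40.045*22.236 + 410.741*40.4
= 890.4406 + 16593.94
= 17484.38 MJ
e = 17484.38 / 51.823 = 337.39 MJ/m^2

337.39 MJ/m^2


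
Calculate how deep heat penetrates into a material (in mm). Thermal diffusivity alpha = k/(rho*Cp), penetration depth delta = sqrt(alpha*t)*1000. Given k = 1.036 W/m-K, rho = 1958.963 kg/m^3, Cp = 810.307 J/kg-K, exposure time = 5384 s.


alpha = 1.036 / (1958.963 * 810.307) = 6.5266e-07 m^2/s
alpha * t = 0.0035139
delta = sqrt(0.0035139) * 1000 = 59.278 mm

59.278 mm


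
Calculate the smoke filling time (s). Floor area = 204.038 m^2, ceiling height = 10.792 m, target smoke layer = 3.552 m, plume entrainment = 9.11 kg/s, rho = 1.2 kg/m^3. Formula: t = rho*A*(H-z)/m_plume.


H - z = 7.24 m
t = 1.2 * 204.038 * 7.24 / 9.11 = 194.59 s

194.59 s


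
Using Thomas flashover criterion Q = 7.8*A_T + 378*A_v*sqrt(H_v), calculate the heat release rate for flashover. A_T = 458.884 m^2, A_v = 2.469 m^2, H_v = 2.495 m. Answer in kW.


7.8*A_T = 3579.3
sqrt(H_v) = 1.5796
378*A_v*sqrt(H_v) = 1474.2
Q = 3579.3 + 1474.2 = 5053.5 kW

5053.5 kW


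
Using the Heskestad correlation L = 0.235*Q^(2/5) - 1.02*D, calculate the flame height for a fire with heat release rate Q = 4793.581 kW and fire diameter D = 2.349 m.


Q^(2/5) = 29.666
0.235 * Q^(2/5) = 6.9716
1.02 * D = 2.3960
L = 4.5756 m

4.5756 m


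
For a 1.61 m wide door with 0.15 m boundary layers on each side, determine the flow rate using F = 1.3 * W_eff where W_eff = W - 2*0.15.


W_eff = 1.61 - 0.30 = 1.31 m
F = 1.3 * 1.31 = 1.703 persons/s

1.703 persons/s


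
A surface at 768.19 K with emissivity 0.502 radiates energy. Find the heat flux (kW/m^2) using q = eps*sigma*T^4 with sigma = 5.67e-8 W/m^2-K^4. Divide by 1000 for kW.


T^4 = 3.4824e+11
q = 0.502 * 5.67e-8 * 3.4824e+11 / 1000 = 9.9120 kW/m^2

9.9120 kW/m^2


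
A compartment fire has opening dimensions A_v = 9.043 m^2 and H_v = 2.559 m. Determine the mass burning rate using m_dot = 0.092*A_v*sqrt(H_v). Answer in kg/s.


sqrt(H_v) = 1.5997
m_dot = 0.092 * 9.043 * 1.5997 = 1.3309 kg/s

1.3309 kg/s


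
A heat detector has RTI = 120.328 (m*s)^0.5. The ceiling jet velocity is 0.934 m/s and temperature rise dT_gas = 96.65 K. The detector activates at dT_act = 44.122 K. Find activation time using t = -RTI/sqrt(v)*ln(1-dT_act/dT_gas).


dT_act/dT_gas = 0.45651
ln(1 - 0.45651) = -0.60975
t = -120.328 / sqrt(0.934) * -0.60975 = 75.918 s

75.918 s


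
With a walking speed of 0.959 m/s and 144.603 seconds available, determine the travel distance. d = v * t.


d = 0.959 * 144.603 = 138.67 m

138.67 m


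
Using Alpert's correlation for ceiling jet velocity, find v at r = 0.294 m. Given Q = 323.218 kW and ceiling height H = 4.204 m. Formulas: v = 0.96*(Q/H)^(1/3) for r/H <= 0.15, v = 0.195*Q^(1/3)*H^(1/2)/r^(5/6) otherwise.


r/H = 0.294 / 4.204 = 0.069933
r/H <= 0.15, so v = 0.96*(Q/H)^(1/3)
Q/H = 76.883
(Q/H)^(1/3) = 4.2522
v = 0.96 * 4.2522 = 4.0821 m/s

4.0821 m/s


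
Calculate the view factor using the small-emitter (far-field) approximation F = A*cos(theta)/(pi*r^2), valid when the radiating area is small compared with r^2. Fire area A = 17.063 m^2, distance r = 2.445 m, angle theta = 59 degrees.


cos(59 deg) = 0.51504
pi*r^2 = 18.781
F = 17.063 * 0.51504 / 18.781 = 0.46794

0.46794


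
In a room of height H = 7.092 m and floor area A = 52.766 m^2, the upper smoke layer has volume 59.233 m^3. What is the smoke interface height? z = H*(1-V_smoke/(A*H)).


V/(A*H) = 0.15829
1 - 0.15829 = 0.84171
z = 7.092 * 0.84171 = 5.9694 m

5.9694 m


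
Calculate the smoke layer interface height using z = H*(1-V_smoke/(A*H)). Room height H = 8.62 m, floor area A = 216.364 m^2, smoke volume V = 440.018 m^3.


V/(A*H) = 0.23593
1 - 0.23593 = 0.76407
z = 8.62 * 0.76407 = 6.5863 m

6.5863 m


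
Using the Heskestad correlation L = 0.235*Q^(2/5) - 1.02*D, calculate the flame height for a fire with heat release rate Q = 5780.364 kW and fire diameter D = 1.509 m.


Q^(2/5) = 31.973
0.235 * Q^(2/5) = 7.5136
1.02 * D = 1.5392
L = 5.9745 m

5.9745 m


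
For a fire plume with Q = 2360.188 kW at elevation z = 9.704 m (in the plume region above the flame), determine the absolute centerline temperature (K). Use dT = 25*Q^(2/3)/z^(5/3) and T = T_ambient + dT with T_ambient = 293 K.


Q^(2/3) = 177.27
z^(5/3) = 44.149
dT = 25 * 177.27 / 44.149 = 100.38 K
T = 293 + 100.38 = 393.38 K

393.38 K


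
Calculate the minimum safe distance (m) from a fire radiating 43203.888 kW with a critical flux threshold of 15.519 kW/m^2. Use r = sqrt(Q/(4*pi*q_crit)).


4*pi*q_crit = 195.02
Q/(4*pi*q_crit) = 221.54
r = sqrt(221.54) = 14.884 m

14.884 m


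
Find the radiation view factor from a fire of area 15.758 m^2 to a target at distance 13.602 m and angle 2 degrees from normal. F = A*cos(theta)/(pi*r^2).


cos(2 deg) = 0.99939
pi*r^2 = 581.24
F = 15.758 * 0.99939 / 581.24 = 0.027094

0.027094


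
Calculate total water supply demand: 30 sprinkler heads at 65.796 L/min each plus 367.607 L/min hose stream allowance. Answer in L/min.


Sprinkler demand = 30 * 65.796 = 1973.88 L/min
Total = 1973.88 + 367.607 = 2341.487 L/min

2341.487 L/min


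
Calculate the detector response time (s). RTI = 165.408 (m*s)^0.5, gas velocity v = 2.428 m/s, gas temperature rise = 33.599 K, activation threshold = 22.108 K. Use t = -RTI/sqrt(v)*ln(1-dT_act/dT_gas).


dT_act/dT_gas = 0.65800
ln(1 - 0.65800) = -1.0729
t = -165.408 / sqrt(2.428) * -1.0729 = 113.89 s

113.89 s


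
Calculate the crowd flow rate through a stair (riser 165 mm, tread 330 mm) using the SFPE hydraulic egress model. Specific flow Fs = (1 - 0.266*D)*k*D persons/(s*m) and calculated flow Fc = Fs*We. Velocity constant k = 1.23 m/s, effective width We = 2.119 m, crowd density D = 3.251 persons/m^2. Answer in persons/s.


1 - 0.266*D = 1 - 0.266*3.251 = 0.13523
Fs = 0.13523 * 1.23 * 3.251 = 0.54076 persons/(s*m)
Fc = 0.54076 * 2.119 = 1.1459 persons/s

1.1459 persons/s


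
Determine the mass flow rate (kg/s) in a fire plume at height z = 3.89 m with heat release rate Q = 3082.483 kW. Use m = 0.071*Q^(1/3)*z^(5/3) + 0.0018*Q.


Q^(1/3) = 14.553
z^(5/3) = 9.6216
First term = 0.071 * 14.553 * 9.6216 = 9.9420
Second term = 0.0018 * 3082.483 = 5.5485
m = 15.490 kg/s

15.490 kg/s


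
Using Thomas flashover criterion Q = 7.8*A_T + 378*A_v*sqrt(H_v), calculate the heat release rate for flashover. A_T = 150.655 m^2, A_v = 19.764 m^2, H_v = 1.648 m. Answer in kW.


7.8*A_T = 1175.109
sqrt(H_v) = 1.2837
378*A_v*sqrt(H_v) = 9590.6
Q = 1175.109 + 9590.6 = 10766 kW

10766 kW


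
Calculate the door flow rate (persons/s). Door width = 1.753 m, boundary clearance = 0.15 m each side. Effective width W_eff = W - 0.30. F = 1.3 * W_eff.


W_eff = 1.753 - 0.30 = 1.453 m
F = 1.3 * 1.453 = 1.8889 persons/s

1.8889 persons/s


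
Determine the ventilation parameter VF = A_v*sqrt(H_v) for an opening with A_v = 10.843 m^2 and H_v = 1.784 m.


sqrt(H_v) = 1.3357
VF = 10.843 * 1.3357 = 14.483 m^(5/2)

14.483 m^(5/2)


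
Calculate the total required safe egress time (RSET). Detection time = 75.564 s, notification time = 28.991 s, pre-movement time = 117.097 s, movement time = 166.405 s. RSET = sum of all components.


Total = 75.564 + 28.991 + 117.097 + 166.405 = 388.057 s

388.057 s


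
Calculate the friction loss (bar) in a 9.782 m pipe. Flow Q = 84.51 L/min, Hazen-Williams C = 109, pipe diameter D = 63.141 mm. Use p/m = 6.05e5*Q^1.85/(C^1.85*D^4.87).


Q^1.85 = 3671.0
C^1.85 = 5878.1
D^4.87 = 5.8549e+08
p/m = 0.00064533 bar/m
p_total = 0.00064533 * 9.782 = 0.0063126 bar

0.0063126 bar


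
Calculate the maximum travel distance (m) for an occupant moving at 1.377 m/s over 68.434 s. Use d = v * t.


d = 1.377 * 68.434 = 94.234 m

94.234 m


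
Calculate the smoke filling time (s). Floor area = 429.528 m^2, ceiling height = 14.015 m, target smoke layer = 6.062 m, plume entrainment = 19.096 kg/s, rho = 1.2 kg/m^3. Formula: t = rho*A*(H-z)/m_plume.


H - z = 7.953 m
t = 1.2 * 429.528 * 7.953 / 19.096 = 214.67 s

214.67 s


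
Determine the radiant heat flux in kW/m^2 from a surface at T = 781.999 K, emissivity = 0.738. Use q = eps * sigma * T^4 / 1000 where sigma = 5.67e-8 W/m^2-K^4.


T^4 = 3.7396e+11
q = 0.738 * 5.67e-8 * 3.7396e+11 / 1000 = 15.648 kW/m^2

15.648 kW/m^2


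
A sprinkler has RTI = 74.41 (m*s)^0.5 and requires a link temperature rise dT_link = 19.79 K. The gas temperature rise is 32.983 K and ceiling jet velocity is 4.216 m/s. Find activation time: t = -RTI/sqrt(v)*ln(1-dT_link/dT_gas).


dT_link/dT_gas = 0.60001
ln(1 - 0.60001) = -0.91631
t = -74.41 / sqrt(4.216) * -0.91631 = 33.206 s

33.206 s


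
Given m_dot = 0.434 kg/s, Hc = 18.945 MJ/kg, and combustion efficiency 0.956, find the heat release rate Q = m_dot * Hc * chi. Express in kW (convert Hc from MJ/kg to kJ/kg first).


Hc = 18.945 MJ/kg = 18.945 * 1000 kJ/kg = 18945 kJ/kg
Q = 0.434 kg/s * 18945 kJ/kg * 0.956 = 7860.4 kW

7860.4 kW


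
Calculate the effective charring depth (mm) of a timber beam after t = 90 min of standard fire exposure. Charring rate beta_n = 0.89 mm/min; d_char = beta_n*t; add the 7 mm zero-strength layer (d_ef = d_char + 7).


d_char = 0.89 * 90 = 80.1 mm
d_ef = 80.1 + 1.0*7 = 87.1 mm

87.1 mm


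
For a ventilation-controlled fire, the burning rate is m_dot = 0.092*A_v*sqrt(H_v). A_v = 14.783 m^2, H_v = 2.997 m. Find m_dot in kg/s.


sqrt(H_v) = 1.7312
m_dot = 0.092 * 14.783 * 1.7312 = 2.3545 kg/s

2.3545 kg/s


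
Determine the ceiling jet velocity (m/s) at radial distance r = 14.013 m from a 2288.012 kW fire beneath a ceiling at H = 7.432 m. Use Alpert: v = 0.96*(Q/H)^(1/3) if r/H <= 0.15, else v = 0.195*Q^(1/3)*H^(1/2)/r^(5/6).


r/H = 14.013 / 7.432 = 1.8855
r/H > 0.15, so v = 0.195*Q^(1/3)*H^(1/2)/r^(5/6)
Q^(1/3) = 13.177
H^(1/2) = 2.7262
r^(5/6) = 9.0249
v = 0.195 * 13.177 * 2.7262 / 9.0249 = 0.77618 m/s

0.77618 m/s


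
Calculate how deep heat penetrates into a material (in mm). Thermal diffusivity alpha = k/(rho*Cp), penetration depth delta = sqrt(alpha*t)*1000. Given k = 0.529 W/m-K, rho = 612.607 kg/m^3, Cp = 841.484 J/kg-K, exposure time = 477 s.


alpha = 0.529 / (612.607 * 841.484) = 1.0262e-06 m^2/s
alpha * t = 0.00048949
delta = sqrt(0.00048949) * 1000 = 22.124 mm

22.124 mm


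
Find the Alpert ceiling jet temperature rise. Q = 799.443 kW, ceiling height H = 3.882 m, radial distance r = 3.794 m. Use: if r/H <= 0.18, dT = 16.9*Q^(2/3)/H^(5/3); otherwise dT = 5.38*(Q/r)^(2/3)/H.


r/H = 3.794 / 3.882 = 0.97733
r/H > 0.18, so dT = 5.38*(Q/r)^(2/3)/H
Q/r = 210.71
(Q/r)^(2/3) = 35.410
dT = 5.38 * 35.410 / 3.882 = 49.074 K

49.074 K


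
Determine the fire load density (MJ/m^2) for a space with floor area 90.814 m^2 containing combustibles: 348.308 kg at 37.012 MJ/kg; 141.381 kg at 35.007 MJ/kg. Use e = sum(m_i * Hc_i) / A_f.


Total energy = 348.308*37.012 + 141.381*35.007
= 12891.58 + 4949.325
= 17840.90 MJ
e = 17840.90 / 90.814 = 196.46 MJ/m^2

196.46 MJ/m^2


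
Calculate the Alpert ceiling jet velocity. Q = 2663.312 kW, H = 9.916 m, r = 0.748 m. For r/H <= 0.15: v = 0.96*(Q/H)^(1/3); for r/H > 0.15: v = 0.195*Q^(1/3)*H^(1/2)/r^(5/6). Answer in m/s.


r/H = 0.748 / 9.916 = 0.075434
r/H <= 0.15, so v = 0.96*(Q/H)^(1/3)
Q/H = 268.59
(Q/H)^(1/3) = 6.4520
v = 0.96 * 6.4520 = 6.1939 m/s

6.1939 m/s


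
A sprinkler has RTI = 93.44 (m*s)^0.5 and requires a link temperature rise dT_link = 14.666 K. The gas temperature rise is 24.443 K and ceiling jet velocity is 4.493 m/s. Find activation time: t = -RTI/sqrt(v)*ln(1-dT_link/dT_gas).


dT_link/dT_gas = 0.60001
ln(1 - 0.60001) = -0.91631
t = -93.44 / sqrt(4.493) * -0.91631 = 40.393 s

40.393 s


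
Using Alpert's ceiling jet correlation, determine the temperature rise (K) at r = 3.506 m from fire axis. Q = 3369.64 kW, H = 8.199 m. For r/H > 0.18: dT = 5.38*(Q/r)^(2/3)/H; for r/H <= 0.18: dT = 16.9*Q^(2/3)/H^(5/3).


r/H = 3.506 / 8.199 = 0.42761
r/H > 0.18, so dT = 5.38*(Q/r)^(2/3)/H
Q/r = 961.11
(Q/r)^(2/3) = 97.390
dT = 5.38 * 97.390 / 8.199 = 63.905 K

63.905 K


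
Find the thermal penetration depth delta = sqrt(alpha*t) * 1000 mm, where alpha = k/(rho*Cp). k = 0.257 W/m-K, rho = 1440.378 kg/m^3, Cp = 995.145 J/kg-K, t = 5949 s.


alpha = 0.257 / (1440.378 * 995.145) = 1.7930e-07 m^2/s
alpha * t = 0.0010666
delta = sqrt(0.0010666) * 1000 = 32.659 mm

32.659 mm


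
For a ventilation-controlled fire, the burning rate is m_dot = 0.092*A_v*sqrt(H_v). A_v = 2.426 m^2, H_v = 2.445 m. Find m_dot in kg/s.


sqrt(H_v) = 1.5636
m_dot = 0.092 * 2.426 * 1.5636 = 0.34899 kg/s

0.34899 kg/s


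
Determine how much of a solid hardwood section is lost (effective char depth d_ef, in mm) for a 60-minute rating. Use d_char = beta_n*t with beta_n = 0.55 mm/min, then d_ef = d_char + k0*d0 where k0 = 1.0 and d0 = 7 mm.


d_char = 0.55 * 60 = 33 mm
d_ef = 33 + 1.0*7 = 40 mm

40 mm


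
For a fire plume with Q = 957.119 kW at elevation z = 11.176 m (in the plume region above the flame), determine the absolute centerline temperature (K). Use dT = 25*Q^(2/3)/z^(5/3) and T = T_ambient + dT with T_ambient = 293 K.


Q^(2/3) = 97.120
z^(5/3) = 55.866
dT = 25 * 97.120 / 55.866 = 43.462 K
T = 293 + 43.462 = 336.46 K

336.46 K


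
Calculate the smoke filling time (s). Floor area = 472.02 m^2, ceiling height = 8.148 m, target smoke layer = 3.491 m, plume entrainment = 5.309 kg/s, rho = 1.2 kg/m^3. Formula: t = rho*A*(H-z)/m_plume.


H - z = 4.657 m
t = 1.2 * 472.02 * 4.657 / 5.309 = 496.86 s

496.86 s


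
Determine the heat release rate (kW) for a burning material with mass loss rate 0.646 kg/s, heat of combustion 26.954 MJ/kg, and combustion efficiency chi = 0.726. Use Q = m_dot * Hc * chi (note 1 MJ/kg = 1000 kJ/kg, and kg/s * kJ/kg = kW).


Hc = 26.954 MJ/kg = 26.954 * 1000 kJ/kg = 26954 kJ/kg
Q = 0.646 kg/s * 26954 kJ/kg * 0.726 = 12641 kW

12641 kW


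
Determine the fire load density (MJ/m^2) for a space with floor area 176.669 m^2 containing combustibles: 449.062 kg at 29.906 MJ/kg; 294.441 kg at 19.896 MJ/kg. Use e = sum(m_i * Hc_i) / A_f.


Total energy = 449.062*29.906 + 294.441*19.896
= 13429.65 + 5858.198
= 19287.85 MJ
e = 19287.85 / 176.669 = 109.18 MJ/m^2

109.18 MJ/m^2


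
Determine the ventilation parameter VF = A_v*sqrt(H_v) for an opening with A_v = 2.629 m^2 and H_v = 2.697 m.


sqrt(H_v) = 1.6423
VF = 2.629 * 1.6423 = 4.3175 m^(5/2)

4.3175 m^(5/2)


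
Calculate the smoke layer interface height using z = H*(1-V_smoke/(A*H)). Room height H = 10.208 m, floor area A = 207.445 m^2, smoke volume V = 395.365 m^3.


V/(A*H) = 0.18670
1 - 0.18670 = 0.81330
z = 10.208 * 0.81330 = 8.3021 m

8.3021 m


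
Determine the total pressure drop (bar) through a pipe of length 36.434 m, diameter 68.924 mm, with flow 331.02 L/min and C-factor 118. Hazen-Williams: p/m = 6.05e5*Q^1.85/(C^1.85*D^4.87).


Q^1.85 = 45891
C^1.85 = 6807.4
D^4.87 = 8.9715e+08
p/m = 0.0045461 bar/m
p_total = 0.0045461 * 36.434 = 0.16563 bar

0.16563 bar


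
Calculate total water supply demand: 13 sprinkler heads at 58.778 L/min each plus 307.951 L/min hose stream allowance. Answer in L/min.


Sprinkler demand = 13 * 58.778 = 764.114 L/min
Total = 764.114 + 307.951 = 1072.065 L/min

1072.065 L/min


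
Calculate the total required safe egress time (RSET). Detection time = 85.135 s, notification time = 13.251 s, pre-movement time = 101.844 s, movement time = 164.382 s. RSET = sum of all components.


Total = 85.135 + 13.251 + 101.844 + 164.382 = 364.612 s

364.612 s


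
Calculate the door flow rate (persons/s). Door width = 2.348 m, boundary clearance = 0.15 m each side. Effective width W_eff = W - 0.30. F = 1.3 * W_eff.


W_eff = 2.348 - 0.30 = 2.048 m
F = 1.3 * 2.048 = 2.6624 persons/s

2.6624 persons/s


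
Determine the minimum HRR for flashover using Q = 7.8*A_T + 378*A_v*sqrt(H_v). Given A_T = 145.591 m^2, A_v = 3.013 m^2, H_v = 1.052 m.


7.8*A_T = 1135.6
sqrt(H_v) = 1.0257
378*A_v*sqrt(H_v) = 1168.2
Q = 1135.6 + 1168.2 = 2303.8 kW

2303.8 kW


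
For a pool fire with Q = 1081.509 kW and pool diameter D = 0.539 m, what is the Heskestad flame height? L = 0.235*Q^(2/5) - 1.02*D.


Q^(2/5) = 16.354
0.235 * Q^(2/5) = 3.8431
1.02 * D = 0.54978
L = 3.2933 m

3.2933 m


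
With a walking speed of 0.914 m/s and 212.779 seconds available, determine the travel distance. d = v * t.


d = 0.914 * 212.779 = 194.48 m

194.48 m


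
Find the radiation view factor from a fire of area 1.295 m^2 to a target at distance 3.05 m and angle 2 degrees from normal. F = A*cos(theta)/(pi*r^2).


cos(2 deg) = 0.99939
pi*r^2 = 29.225
F = 1.295 * 0.99939 / 29.225 = 0.044285

0.044285


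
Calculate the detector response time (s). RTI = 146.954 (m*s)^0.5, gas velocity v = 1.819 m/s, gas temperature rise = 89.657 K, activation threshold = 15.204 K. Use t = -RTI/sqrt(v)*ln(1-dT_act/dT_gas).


dT_act/dT_gas = 0.16958
ln(1 - 0.16958) = -0.18582
t = -146.954 / sqrt(1.819) * -0.18582 = 20.247 s

20.247 s


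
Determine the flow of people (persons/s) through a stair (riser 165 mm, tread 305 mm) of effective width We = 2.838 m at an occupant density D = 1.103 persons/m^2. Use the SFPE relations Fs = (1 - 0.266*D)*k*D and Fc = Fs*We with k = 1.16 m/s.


1 - 0.266*D = 1 - 0.266*1.103 = 0.70660
Fs = 0.70660 * 1.16 * 1.103 = 0.90408 persons/(s*m)
Fc = 0.90408 * 2.838 = 2.5658 persons/s

2.5658 persons/s


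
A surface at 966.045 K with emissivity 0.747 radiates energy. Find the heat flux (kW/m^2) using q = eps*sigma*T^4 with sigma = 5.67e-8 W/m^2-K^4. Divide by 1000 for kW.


T^4 = 8.7094e+11
q = 0.747 * 5.67e-8 * 8.7094e+11 / 1000 = 36.889 kW/m^2

36.889 kW/m^2


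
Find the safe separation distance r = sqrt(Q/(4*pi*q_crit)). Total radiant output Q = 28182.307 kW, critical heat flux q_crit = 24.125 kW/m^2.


4*pi*q_crit = 303.16
Q/(4*pi*q_crit) = 92.961
r = sqrt(92.961) = 9.6416 m

9.6416 m


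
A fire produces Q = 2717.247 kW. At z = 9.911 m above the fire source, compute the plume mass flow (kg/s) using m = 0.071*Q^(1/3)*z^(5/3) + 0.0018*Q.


Q^(1/3) = 13.954
z^(5/3) = 45.729
First term = 0.071 * 13.954 * 45.729 = 45.307
Second term = 0.0018 * 2717.247 = 4.8910
m = 50.198 kg/s

50.198 kg/s


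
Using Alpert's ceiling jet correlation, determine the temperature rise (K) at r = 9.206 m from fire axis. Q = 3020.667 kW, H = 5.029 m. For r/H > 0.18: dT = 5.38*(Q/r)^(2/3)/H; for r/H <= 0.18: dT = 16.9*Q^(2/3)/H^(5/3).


r/H = 9.206 / 5.029 = 1.8306
r/H > 0.18, so dT = 5.38*(Q/r)^(2/3)/H
Q/r = 328.12
(Q/r)^(2/3) = 47.572
dT = 5.38 * 47.572 / 5.029 = 50.893 K

50.893 K


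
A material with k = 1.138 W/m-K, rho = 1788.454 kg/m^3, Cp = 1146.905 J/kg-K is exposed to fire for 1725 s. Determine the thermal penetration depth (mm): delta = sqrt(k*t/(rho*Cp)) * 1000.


alpha = 1.138 / (1788.454 * 1146.905) = 5.5480e-07 m^2/s
alpha * t = 0.00095703
delta = sqrt(0.00095703) * 1000 = 30.936 mm

30.936 mm


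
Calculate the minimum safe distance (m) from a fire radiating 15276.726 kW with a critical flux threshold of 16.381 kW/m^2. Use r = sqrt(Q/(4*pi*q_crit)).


4*pi*q_crit = 205.85
Q/(4*pi*q_crit) = 74.213
r = sqrt(74.213) = 8.6147 m

8.6147 m


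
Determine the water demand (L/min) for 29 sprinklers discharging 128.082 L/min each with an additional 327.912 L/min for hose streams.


Sprinkler demand = 29 * 128.082 = 3714.378 L/min
Total = 3714.378 + 327.912 = 4042.29 L/min

4042.29 L/min


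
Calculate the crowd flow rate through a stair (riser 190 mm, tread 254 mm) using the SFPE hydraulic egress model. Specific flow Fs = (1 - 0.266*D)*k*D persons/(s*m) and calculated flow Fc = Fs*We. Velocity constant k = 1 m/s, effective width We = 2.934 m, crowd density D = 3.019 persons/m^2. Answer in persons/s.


1 - 0.266*D = 1 - 0.266*3.019 = 0.19695
Fs = 0.19695 * 1 * 3.019 = 0.59458 persons/(s*m)
Fc = 0.59458 * 2.934 = 1.7445 persons/s

1.7445 persons/s


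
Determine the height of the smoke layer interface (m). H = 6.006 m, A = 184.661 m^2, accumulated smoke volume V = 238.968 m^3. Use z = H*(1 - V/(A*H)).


V/(A*H) = 0.21547
1 - 0.21547 = 0.78453
z = 6.006 * 0.78453 = 4.7119 m

4.7119 m


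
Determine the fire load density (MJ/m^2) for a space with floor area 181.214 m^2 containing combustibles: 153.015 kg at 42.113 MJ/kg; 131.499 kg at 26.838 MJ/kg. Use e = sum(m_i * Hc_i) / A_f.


Total energy = 153.015*42.113 + 131.499*26.838
= 6443.921 + 3529.170
= 9973.091 MJ
e = 9973.091 / 181.214 = 55.035 MJ/m^2

55.035 MJ/m^2


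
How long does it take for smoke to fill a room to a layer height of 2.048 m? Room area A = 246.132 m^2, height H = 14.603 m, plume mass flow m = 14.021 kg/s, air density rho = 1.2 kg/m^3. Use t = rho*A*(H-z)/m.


H - z = 12.555 m
t = 1.2 * 246.132 * 12.555 / 14.021 = 264.48 s

264.48 s


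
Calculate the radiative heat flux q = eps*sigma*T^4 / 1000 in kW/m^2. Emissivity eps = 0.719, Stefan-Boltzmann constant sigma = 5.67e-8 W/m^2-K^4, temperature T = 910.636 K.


T^4 = 6.8767e+11
q = 0.719 * 5.67e-8 * 6.8767e+11 / 1000 = 28.034 kW/m^2

28.034 kW/m^2


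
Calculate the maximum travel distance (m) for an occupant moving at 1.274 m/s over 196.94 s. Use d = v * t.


d = 1.274 * 196.94 = 250.90 m

250.90 m


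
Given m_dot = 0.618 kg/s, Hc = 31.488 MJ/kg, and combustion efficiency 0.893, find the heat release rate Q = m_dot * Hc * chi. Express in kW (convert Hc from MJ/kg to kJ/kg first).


Hc = 31.488 MJ/kg = 31.488 * 1000 kJ/kg = 31488 kJ/kg
Q = 0.618 kg/s * 31488 kJ/kg * 0.893 = 17377 kW

17377 kW


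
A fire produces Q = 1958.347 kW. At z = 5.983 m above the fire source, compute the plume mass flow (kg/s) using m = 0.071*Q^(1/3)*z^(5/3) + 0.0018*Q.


Q^(1/3) = 12.511
z^(5/3) = 19.718
First term = 0.071 * 12.511 * 19.718 = 17.515
Second term = 0.0018 * 1958.347 = 3.5250
m = 21.040 kg/s

21.040 kg/s


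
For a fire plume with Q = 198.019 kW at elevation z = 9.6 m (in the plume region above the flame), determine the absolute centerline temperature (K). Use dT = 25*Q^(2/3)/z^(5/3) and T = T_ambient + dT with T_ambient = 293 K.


Q^(2/3) = 33.973
z^(5/3) = 43.363
dT = 25 * 33.973 / 43.363 = 19.587 K
T = 293 + 19.587 = 312.59 K

312.59 K


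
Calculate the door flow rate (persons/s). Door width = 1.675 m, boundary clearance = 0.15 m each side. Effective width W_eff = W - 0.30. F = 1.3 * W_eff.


W_eff = 1.675 - 0.30 = 1.375 m
F = 1.3 * 1.375 = 1.7875 persons/s

1.7875 persons/s


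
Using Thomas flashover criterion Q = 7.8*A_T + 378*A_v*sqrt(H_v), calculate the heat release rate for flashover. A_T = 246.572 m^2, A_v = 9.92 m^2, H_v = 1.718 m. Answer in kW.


7.8*A_T = 1923.3
sqrt(H_v) = 1.3107
378*A_v*sqrt(H_v) = 4914.9
Q = 1923.3 + 4914.9 = 6838.2 kW

6838.2 kW


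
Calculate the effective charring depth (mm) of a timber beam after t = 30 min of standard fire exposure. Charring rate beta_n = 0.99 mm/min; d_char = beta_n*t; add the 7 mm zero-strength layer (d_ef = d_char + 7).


d_char = 0.99 * 30 = 29.7 mm
d_ef = 29.7 + 1.0*7 = 36.7 mm

36.7 mm


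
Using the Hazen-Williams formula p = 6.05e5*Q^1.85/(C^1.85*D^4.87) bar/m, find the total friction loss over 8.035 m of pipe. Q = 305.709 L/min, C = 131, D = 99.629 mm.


Q^1.85 = 39611
C^1.85 = 8259.5
D^4.87 = 5.3968e+09
p/m = 0.00053763 bar/m
p_total = 0.00053763 * 8.035 = 0.0043199 bar

0.0043199 bar


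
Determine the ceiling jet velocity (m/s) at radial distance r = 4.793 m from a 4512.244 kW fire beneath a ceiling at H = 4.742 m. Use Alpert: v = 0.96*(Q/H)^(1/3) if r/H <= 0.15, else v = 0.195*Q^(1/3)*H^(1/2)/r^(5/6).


r/H = 4.793 / 4.742 = 1.0108
r/H > 0.15, so v = 0.195*Q^(1/3)*H^(1/2)/r^(5/6)
Q^(1/3) = 16.525
H^(1/2) = 2.1776
r^(5/6) = 3.6912
v = 0.195 * 16.525 * 2.1776 / 3.6912 = 1.9010 m/s

1.9010 m/s


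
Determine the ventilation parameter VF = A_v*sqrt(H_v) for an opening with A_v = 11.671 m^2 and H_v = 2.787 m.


sqrt(H_v) = 1.6694
VF = 11.671 * 1.6694 = 19.484 m^(5/2)

19.484 m^(5/2)


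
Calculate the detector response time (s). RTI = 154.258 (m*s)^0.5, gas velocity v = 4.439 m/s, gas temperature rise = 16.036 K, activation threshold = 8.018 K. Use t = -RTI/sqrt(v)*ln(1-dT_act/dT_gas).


dT_act/dT_gas = 0.5
ln(1 - 0.5) = -0.69315
t = -154.258 / sqrt(4.439) * -0.69315 = 50.749 s

50.749 s


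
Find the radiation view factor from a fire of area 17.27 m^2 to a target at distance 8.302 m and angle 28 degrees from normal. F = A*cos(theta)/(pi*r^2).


cos(28 deg) = 0.88295
pi*r^2 = 216.53
F = 17.27 * 0.88295 / 216.53 = 0.070423

0.070423


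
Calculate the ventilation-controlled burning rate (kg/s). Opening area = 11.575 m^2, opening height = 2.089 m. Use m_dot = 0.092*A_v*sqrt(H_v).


sqrt(H_v) = 1.4453
m_dot = 0.092 * 11.575 * 1.4453 = 1.5391 kg/s

1.5391 kg/s


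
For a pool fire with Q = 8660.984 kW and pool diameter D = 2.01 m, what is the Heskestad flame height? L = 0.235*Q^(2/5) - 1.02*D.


Q^(2/5) = 37.586
0.235 * Q^(2/5) = 8.8327
1.02 * D = 2.0502
L = 6.7825 m

6.7825 m


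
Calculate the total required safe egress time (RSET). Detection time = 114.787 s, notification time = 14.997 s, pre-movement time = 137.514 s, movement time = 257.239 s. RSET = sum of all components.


Total = 114.787 + 14.997 + 137.514 + 257.239 = 524.537 s

524.537 s


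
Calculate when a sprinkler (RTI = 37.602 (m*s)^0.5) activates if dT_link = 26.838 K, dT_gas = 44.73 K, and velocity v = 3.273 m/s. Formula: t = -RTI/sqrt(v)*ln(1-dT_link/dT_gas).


dT_link/dT_gas = 0.6
ln(1 - 0.6) = -0.91629
t = -37.602 / sqrt(3.273) * -0.91629 = 19.045 s

19.045 s


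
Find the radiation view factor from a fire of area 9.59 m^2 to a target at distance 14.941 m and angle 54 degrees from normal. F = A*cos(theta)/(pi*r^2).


cos(54 deg) = 0.58779
pi*r^2 = 701.31
F = 9.59 * 0.58779 / 701.31 = 0.0080376

0.0080376


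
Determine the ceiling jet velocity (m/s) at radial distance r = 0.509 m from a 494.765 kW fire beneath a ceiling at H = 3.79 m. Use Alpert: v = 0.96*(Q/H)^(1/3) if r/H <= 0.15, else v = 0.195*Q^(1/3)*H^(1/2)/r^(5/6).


r/H = 0.509 / 3.79 = 0.13430
r/H <= 0.15, so v = 0.96*(Q/H)^(1/3)
Q/H = 130.54
(Q/H)^(1/3) = 5.0729
v = 0.96 * 5.0729 = 4.8699 m/s

4.8699 m/s


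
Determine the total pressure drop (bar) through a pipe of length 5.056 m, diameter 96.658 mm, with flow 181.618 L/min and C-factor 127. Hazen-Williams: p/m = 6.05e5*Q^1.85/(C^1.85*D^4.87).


Q^1.85 = 15116
C^1.85 = 7799.0
D^4.87 = 4.6570e+09
p/m = 0.00025180 bar/m
p_total = 0.00025180 * 5.056 = 0.0012731 bar

0.0012731 bar


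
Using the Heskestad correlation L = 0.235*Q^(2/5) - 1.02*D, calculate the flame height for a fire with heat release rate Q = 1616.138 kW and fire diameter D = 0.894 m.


Q^(2/5) = 19.204
0.235 * Q^(2/5) = 4.5129
1.02 * D = 0.91188
L = 3.6011 m

3.6011 m


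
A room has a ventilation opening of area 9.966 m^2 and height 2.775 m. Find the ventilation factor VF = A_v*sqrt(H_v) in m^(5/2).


sqrt(H_v) = 1.6658
VF = 9.966 * 1.6658 = 16.602 m^(5/2)

16.602 m^(5/2)


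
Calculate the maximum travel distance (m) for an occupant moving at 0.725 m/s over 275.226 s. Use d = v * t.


d = 0.725 * 275.226 = 199.54 m

199.54 m


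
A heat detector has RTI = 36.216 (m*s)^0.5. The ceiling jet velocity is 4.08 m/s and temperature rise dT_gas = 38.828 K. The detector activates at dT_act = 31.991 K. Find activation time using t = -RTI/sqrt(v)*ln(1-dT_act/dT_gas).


dT_act/dT_gas = 0.82392
ln(1 - 0.82392) = -1.7368
t = -36.216 / sqrt(4.08) * -1.7368 = 31.140 s

31.140 s


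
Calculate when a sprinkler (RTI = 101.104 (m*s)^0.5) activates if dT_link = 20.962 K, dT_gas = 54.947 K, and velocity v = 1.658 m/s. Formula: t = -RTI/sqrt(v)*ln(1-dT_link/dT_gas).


dT_link/dT_gas = 0.38149
ln(1 - 0.38149) = -0.48045
t = -101.104 / sqrt(1.658) * -0.48045 = 37.725 s

37.725 s


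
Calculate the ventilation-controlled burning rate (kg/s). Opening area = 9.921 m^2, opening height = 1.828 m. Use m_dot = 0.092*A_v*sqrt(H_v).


sqrt(H_v) = 1.3520
m_dot = 0.092 * 9.921 * 1.3520 = 1.2340 kg/s

1.2340 kg/s


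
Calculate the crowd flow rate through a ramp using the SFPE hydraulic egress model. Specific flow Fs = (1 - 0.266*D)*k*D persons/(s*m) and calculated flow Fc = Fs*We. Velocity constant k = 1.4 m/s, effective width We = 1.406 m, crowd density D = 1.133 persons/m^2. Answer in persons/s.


1 - 0.266*D = 1 - 0.266*1.133 = 0.69862
Fs = 0.69862 * 1.4 * 1.133 = 1.1082 persons/(s*m)
Fc = 1.1082 * 1.406 = 1.5581 persons/s

1.5581 persons/s


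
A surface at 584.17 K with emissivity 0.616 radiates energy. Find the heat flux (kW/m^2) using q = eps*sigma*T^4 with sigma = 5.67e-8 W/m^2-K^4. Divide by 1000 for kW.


T^4 = 1.1645e+11
q = 0.616 * 5.67e-8 * 1.1645e+11 / 1000 = 4.0674 kW/m^2

4.0674 kW/m^2


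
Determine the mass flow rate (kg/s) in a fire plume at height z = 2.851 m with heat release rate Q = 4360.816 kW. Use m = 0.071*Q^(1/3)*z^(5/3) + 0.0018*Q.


Q^(1/3) = 16.338
z^(5/3) = 5.7323
First term = 0.071 * 16.338 * 5.7323 = 6.6493
Second term = 0.0018 * 4360.816 = 7.8495
m = 14.499 kg/s

14.499 kg/s


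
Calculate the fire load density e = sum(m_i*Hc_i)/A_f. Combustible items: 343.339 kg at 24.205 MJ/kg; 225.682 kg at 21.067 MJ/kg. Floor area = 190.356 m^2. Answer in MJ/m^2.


Total energy = 343.339*24.205 + 225.682*21.067
= 8310.520 + 4754.443
= 13064.96 MJ
e = 13064.96 / 190.356 = 68.634 MJ/m^2

68.634 MJ/m^2


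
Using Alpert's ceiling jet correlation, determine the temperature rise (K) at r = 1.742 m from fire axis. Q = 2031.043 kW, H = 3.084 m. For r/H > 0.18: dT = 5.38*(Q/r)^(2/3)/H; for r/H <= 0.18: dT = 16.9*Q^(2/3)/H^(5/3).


r/H = 1.742 / 3.084 = 0.56485
r/H > 0.18, so dT = 5.38*(Q/r)^(2/3)/H
Q/r = 1165.9
(Q/r)^(2/3) = 110.78
dT = 5.38 * 110.78 / 3.084 = 193.25 K

193.25 K


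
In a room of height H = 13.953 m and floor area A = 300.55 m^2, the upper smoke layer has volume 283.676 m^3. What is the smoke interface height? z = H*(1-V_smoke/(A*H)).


V/(A*H) = 0.067645
1 - 0.067645 = 0.93235
z = 13.953 * 0.93235 = 13.009 m

13.009 m


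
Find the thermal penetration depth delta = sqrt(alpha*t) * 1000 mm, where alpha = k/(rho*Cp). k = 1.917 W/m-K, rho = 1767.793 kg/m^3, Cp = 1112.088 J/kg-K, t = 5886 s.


alpha = 1.917 / (1767.793 * 1112.088) = 9.7511e-07 m^2/s
alpha * t = 0.0057395
delta = sqrt(0.0057395) * 1000 = 75.759 mm

75.759 mm
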